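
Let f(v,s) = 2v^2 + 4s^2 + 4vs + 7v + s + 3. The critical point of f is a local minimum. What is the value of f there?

-61/8

∂f/∂v = 4v + 4s + 7 = 0 and ∂f/∂s = 4v + 8s + 1 = 0, so (v, s) = (-13/4, 3/2).
The Hessian has f_{vv} = 4, f_{ss} = 8, f_{vs} = 4, giving D = 16 > 0 with f_{vv} > 0, so the point is a local minimum.
f(-13/4, 3/2) = -61/8.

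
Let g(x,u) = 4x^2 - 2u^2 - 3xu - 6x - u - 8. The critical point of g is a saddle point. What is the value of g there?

∂g/∂x = 8x - 3u - 6 = 0 and ∂g/∂u = -3x - 4u - 1 = 0, so (x, u) = (21/41, -26/41).
The Hessian has g_{xx} = 8, g_{uu} = -4, g_{xu} = -3, giving D = -41 < 0, so the point is a saddle point.
g(21/41, -26/41) = -378/41.

-378/41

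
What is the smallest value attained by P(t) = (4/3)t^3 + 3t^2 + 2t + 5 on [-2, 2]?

7/3

P'(t) = 4t^2 + 6t + 2, which vanishes at t = -1 and t = -1/2.
Evaluating at the critical points and endpoints: P(-2) = 7/3,  P(-1) = 14/3,  P(-1/2) = 55/12,  P(2) = 95/3.
So the minimum is P(-2) = 7/3.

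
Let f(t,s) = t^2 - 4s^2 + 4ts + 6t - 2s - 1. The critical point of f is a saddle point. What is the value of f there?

-31/8

∂f/∂t = 2t + 4s + 6 = 0 and ∂f/∂s = 4t - 8s - 2 = 0, so (t, s) = (-5/4, -7/8).
The Hessian has f_{tt} = 2, f_{ss} = -8, f_{ts} = 4, giving D = -32 < 0, so the point is a saddle point.
f(-5/4, -7/8) = -31/8.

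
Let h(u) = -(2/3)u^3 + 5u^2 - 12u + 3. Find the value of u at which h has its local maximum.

3

Critical points: h'(u) = -2u^2 + 10u - 12 vanishes at u = 2, 3.
h''(u) = -4u + 10. h''(2) = 2 > 0 ⇒ local minimum; h''(3) = -2 < 0 ⇒ local maximum.
Thus h has its local maximum at u = 3, with value -6.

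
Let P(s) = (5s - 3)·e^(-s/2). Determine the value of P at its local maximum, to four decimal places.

2.7253

P'(s) = 5·e^(-s/2) + (5s - 3)·(-1/2)·e^(-s/2) = (-(5/2)s + 13/2)·e^(-s/2). Since e^(-s/2) > 0, the only critical point is s = 13/5.
P''(13/5) has the same sign as -5/2 < 0, so this is a local maximum.
P(13/5) = (10)·e^(-13/10) ≈ 2.7253.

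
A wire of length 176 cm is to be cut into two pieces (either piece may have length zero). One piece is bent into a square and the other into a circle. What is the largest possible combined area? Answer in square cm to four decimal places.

Let x be the length used for the square. Square side x/4; circle radius (176−x)/(2π).
A(x) = (x/4)² + π·((176−x)/(2π))² = x²/16 + (176−x)²/(4π) for 0 ≤ x ≤ 176. A'(x) = x/8 − (176−x)/(2π) = 0 gives x = 4·176/(π+4) ≈ 98.5775.
A'' > 0, so the interior critical point is a minimum; the maximum is at an endpoint. A(0) = 2464.9918 and A(176) = 1936.0000, so the largest area is 2464.9918.

2464.9918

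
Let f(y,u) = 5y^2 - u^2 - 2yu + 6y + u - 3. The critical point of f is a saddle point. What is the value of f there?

∂f/∂y = 10y - 2u + 6 = 0 and ∂f/∂u = -2y - 2u + 1 = 0, so (y, u) = (-5/12, 11/12).
The Hessian has f_{yy} = 10, f_{uu} = -2, f_{yu} = -2, giving D = -24 < 0, so the point is a saddle point.
f(-5/12, 11/12) = -91/24.

-91/24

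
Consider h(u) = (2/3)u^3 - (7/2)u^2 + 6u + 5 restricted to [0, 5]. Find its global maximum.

Differentiating, h'(u) = 2u^2 - 7u + 6; which vanishes at u = 3/2 and u = 2.
Candidates: h(0) = 5, h(3/2) = 67/8, h(2) = 25/3, h(5) = 185/6.
The maximum over the interval is 185/6, attained at u = 5.

185/6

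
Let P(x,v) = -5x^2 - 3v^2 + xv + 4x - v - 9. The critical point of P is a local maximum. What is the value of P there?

∂P/∂x = -10x + v + 4 = 0 and ∂P/∂v = x - 6v - 1 = 0, so (x, v) = (23/59, -6/59).
The Hessian has P_{xx} = -10, P_{vv} = -6, P_{xv} = 1, giving D = 59 > 0 with P_{xx} < 0, so the point is a local maximum.
P(23/59, -6/59) = -482/59.

-482/59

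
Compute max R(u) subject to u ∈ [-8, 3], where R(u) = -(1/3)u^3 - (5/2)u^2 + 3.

41/3

Differentiating, R'(u) = -u^2 - 5u; which vanishes at u = -5 and u = 0.
Evaluating at the critical points and endpoints: R(-8) = 41/3; R(-5) = -107/6; R(0) = 3; R(3) = -57/2.
Hence the absolute maximum is 41/3 at u = -8.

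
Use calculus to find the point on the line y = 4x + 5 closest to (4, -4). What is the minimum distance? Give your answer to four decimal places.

Minimize D(x)^2 = (x - 4)^2 + (4x + 9)^2.
d/dx[D^2] = 2(x - 4) + 2·4·(4x + 9) = 0 ⇒ x = -32/17.
Then y = -43/17 and the distance is √(625/17) ≈ 6.0634.

6.0634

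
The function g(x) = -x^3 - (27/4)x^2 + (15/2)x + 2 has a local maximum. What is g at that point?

g'(x) = -3x^2 - (27/2)x + 15/2. Setting g'(x) = 0 gives x ∈ {-5, 1/2}.
Second-derivative test with g''(x) = -6x - 27/2: g''(-5) = 33/2 > 0 ⇒ local minimum; g''(1/2) = -33/2 < 0 ⇒ local maximum.
Thus g has its local maximum at x = 1/2, with value 63/16.

63/16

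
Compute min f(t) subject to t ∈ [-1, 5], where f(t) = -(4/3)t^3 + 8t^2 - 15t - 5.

-140/3

The derivative is -4t^2 + 16t - 15, which vanishes at t = 3/2 and t = 5/2.
Evaluating at the critical points and endpoints: f(-1) = 58/3; f(3/2) = -14; f(5/2) = -40/3; f(5) = -140/3.
Hence the absolute minimum is -140/3 at t = 5.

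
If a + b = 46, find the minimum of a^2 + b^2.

With a + b = 46, a^2 + b^2 = a^2 + (46 − a)^2.
The derivative 2a − 2(46 − a) = 4a − 92 vanishes at a = 23; second derivative 4 > 0, a minimum.
The minimum is 2·(23)^2 = 1058.

1058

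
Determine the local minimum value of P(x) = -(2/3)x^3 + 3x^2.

P'(x) = -2x^2 + 6x = 0 at x = 0, 3.
P''(x) = -4x + 6. P''(0) = 6 > 0 ⇒ local minimum; P''(3) = -6 < 0 ⇒ local maximum.
So the local minimum value is P(0) = 0.

0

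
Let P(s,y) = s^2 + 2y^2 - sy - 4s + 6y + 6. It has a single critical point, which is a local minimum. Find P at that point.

-2/7

∂P/∂s = 2s - y - 4 = 0 and ∂P/∂y = -s + 4y + 6 = 0, so (s, y) = (10/7, -8/7).
The Hessian has P_{ss} = 2, P_{yy} = 4, P_{sy} = -1, giving D = 7 > 0 with P_{ss} > 0, so the point is a local minimum.
P(10/7, -8/7) = -2/7.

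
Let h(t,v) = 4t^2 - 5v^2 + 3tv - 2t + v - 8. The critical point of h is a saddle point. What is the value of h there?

-722/89

∂h/∂t = 8t + 3v - 2 = 0 and ∂h/∂v = 3t - 10v + 1 = 0, so (t, v) = (17/89, 14/89).
The Hessian has h_{tt} = 8, h_{vv} = -10, h_{tv} = 3, giving D = -89 < 0, so the point is a saddle point.
h(17/89, 14/89) = -722/89.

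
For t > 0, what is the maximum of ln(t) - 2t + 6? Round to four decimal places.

h'(t) = 1/t − 2 = 0 gives t = 1/2.
h''(t) = -1/t², which is negative for t > 0, so this is a local maximum.
h(1/2) = 1·ln(1/2) - 1 + 6 ≈ 4.3069.

4.3069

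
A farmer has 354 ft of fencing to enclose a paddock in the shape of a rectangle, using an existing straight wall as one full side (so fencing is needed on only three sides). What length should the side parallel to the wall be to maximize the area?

177

Let the sides perpendicular to the wall have length x and the parallel side y, so 2x + y = 354 and the area is A = xy = x(354 − 2x).
A'(x) = 354 − 4x = 0 gives x = 177/2, and A''(x) = −4 < 0 confirms a maximum.
Then y = 354 − 2·177/2 = 177 and A = 31329/2.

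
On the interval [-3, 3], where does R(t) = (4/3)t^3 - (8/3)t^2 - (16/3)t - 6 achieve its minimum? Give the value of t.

Differentiating, R'(t) = 4t^2 - (16/3)t - 16/3; which vanishes at t = -2/3 and t = 2.
Evaluating at the critical points and endpoints: R(-3) = -50,  R(-2/3) = -326/81,  R(2) = -50/3,  R(3) = -10.
So the minimum is R(-3) = -50.

-3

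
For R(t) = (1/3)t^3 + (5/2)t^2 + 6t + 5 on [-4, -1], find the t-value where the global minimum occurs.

Differentiating, R'(t) = t^2 + 5t + 6; which vanishes at t = -3 and t = -2.
Candidates: R(-4) = -1/3,  R(-3) = 1/2,  R(-2) = 1/3,  R(-1) = 7/6.
Hence the absolute minimum is -1/3 at t = -4.

-4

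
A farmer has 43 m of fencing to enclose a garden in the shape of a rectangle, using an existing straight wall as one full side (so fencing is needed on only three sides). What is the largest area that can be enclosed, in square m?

Let the sides perpendicular to the wall have length x and the parallel side y, so 2x + y = 43 and the area is A = xy = x(43 − 2x).
A'(x) = 43 − 4x = 0 gives x = 43/4, and A''(x) = −4 < 0 confirms a maximum.
Then y = 43 − 2·43/4 = 43/2 and A = 1849/8.

1849/8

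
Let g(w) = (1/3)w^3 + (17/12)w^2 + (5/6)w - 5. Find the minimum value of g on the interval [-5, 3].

-185/12

Differentiating, g'(w) = w^2 + (17/6)w + 5/6; which vanishes at w = -5/2 and w = -1/3.
Evaluating at the critical points and endpoints: g(-5) = -185/12,  g(-5/2) = -55/16,  g(-1/3) = -1663/324,  g(3) = 77/4.
The minimum over the interval is -185/12, attained at w = -5.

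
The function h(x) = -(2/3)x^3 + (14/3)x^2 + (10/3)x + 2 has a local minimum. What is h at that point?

116/81

h'(x) = -2x^2 + (28/3)x + 10/3 = 0 at x = -1/3, 5.
h''(x) = -4x + 28/3. h''(-1/3) = 32/3 > 0 ⇒ local minimum; h''(5) = -32/3 < 0 ⇒ local maximum.
Thus h has its local minimum at x = -1/3, with value 116/81.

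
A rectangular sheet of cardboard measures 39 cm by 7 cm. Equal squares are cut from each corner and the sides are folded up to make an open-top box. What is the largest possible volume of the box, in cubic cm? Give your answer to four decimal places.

217.9633

With cut size x, the volume is V(x) = x(39 − 2x)(7 − 2x) for 0 < x < 3.5.
V'(x) = 12x^2 − 184x + 273. Setting V'(x) = 0 gives x ≈ 1.6644 (the root in (0, 3.5)).
V''(x) = 24x − 184 is negative there, so this is the maximum; V ≈ 217.9633.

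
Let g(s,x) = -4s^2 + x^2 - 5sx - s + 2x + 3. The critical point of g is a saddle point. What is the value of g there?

98/41

∂g/∂s = -8s - 5x - 1 = 0 and ∂g/∂x = -5s + 2x + 2 = 0, so (s, x) = (8/41, -21/41).
The Hessian has g_{ss} = -8, g_{xx} = 2, g_{sx} = -5, giving D = -41 < 0, so the point is a saddle point.
g(8/41, -21/41) = 98/41.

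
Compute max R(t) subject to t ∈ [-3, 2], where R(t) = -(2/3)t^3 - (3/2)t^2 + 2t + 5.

133/24

Differentiating, R'(t) = -2t^2 - 3t + 2; which vanishes at t = -2 and t = 1/2.
Compare values at every candidate in [-3, 2]: R(-3) = 7/2; R(-2) = 1/3; R(1/2) = 133/24; R(2) = -7/3.
So the maximum is R(1/2) = 133/24.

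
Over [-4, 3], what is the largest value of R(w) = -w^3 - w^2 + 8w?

Differentiating, R'(w) = -3w^2 - 2w + 8; which vanishes at w = -2 and w = 4/3.
Evaluating at the critical points and endpoints: R(-4) = 16; R(-2) = -12; R(4/3) = 176/27; R(3) = -12.
The maximum over the interval is 16, attained at w = -4.

16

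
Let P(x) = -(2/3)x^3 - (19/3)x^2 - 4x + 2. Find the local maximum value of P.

P'(x) = -2x^2 - (38/3)x - 4. Setting P'(x) = 0 gives x ∈ {-6, -1/3}.
P''(x) = -4x - 38/3. P''(-6) = 34/3 > 0 ⇒ local minimum; P''(-1/3) = -34/3 < 0 ⇒ local maximum.
Thus P has its local maximum at x = -1/3, with value 215/81.

215/81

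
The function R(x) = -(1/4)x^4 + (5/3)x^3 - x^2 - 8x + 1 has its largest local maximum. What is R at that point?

Critical points: R'(x) = -x^3 + 5x^2 - 2x - 8 vanishes at x = -1, 2, 4.
R''(x) = -3x^2 + 10x - 2. R''(-1) = -15 < 0 ⇒ local maximum; R''(2) = 6 > 0 ⇒ local minimum; R''(4) = -10 < 0 ⇒ local maximum.
The largest local maximum is R(-1) = 73/12.

73/12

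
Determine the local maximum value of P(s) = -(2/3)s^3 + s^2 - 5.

-14/3

Critical points: P'(s) = -2s^2 + 2s vanishes at s = 0, 1.
Since P''(s) = -4s + 2, we get P''(0) = 2 > 0 ⇒ local minimum; P''(1) = -2 < 0 ⇒ local maximum.
The local maximum is P(1) = -14/3.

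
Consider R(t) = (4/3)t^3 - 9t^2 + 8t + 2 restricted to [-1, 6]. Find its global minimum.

The derivative is 4t^2 - 18t + 8, which vanishes at t = 1/2 and t = 4.
Evaluating at the critical points and endpoints: R(-1) = -49/3,  R(1/2) = 47/12,  R(4) = -74/3,  R(6) = 14.
So the minimum is R(4) = -74/3.

-74/3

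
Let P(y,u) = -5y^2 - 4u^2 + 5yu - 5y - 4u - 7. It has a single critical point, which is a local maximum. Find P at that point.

∂P/∂y = -10y + 5u - 5 = 0 and ∂P/∂u = 5y - 8u - 4 = 0, so (y, u) = (-12/11, -13/11).
The Hessian has P_{yy} = -10, P_{uu} = -8, P_{yu} = 5, giving D = 55 > 0 with P_{yy} < 0, so the point is a local maximum.
P(-12/11, -13/11) = -21/11.

-21/11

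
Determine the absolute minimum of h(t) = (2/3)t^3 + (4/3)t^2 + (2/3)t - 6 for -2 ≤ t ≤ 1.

h'(t) = 2t^2 + (8/3)t + 2/3, which vanishes at t = -1 and t = -1/3.
Evaluating at the critical points and endpoints: h(-2) = -22/3,  h(-1) = -6,  h(-1/3) = -494/81,  h(1) = -10/3.
The minimum over the interval is -22/3, attained at t = -2.

-22/3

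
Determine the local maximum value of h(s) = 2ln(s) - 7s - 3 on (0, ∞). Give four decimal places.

h'(s) = 2/s − 7 = 0 gives s = 2/7.
h''(s) = -2/s², which is negative for s > 0, so this is a local maximum.
h(2/7) = 2·ln(2/7) - 2 - 3 ≈ -7.5055.

-7.5055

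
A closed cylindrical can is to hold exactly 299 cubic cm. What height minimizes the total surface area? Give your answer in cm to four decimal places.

7.2476

With radius r and height h, πr²h = 299 so h = 299/(πr²), and S(r) = 2πr² + 2πrh = 2πr² + 2·299/r.
S'(r) = 4πr − 2·299/r² = 0 ⇒ r³ = 299/(2π), so r ≈ 3.6238 and h = 2r ≈ 7.2476.
S''(r) = 4π + 4·299/r³ > 0, so this is the minimum; S ≈ 247.5305.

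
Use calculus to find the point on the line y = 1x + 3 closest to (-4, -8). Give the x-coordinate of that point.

Minimize D(x)^2 = (x + 4)^2 + (x + 11)^2.
d/dx[D^2] = 2(x + 4) + 2·1·(x + 11) = 0 ⇒ x = -15/2.
Then y = -9/2 and the distance is √(49/2) ≈ 4.9497.

-15/2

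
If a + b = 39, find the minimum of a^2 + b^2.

1521/2

With a + b = 39, a^2 + b^2 = a^2 + (39 − a)^2.
The derivative 2a − 2(39 − a) = 4a − 78 vanishes at a = 39/2; second derivative 4 > 0, a minimum.
The minimum is 2·(39/2)^2 = 1521/2.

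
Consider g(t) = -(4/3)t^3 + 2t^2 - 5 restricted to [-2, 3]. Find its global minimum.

The derivative is -4t^2 + 4t, which vanishes at t = 0 and t = 1.
Candidates: g(-2) = 41/3,  g(0) = -5,  g(1) = -13/3,  g(3) = -23.
Hence the absolute minimum is -23 at t = 3.

-23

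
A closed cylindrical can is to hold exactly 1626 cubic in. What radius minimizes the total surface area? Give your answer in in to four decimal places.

6.3726

With radius r and height h, πr²h = 1626 so h = 1626/(πr²), and S(r) = 2πr² + 2πrh = 2πr² + 2·1626/r.
S'(r) = 4πr − 2·1626/r² = 0 ⇒ r³ = 1626/(2π), so r ≈ 6.3726 and h = 2r ≈ 12.7451.
S''(r) = 4π + 4·1626/r³ > 0, so this is the minimum; S ≈ 765.4701.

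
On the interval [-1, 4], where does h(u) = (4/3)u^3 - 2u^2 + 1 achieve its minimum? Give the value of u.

-1

Differentiating, h'(u) = 4u^2 - 4u; which vanishes at u = 0 and u = 1.
Evaluating at the critical points and endpoints: h(-1) = -7/3, h(0) = 1, h(1) = 1/3, h(4) = 163/3.
So the minimum is h(-1) = -7/3.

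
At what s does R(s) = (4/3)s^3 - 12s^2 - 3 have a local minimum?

R'(s) = 4s^2 - 24s. Setting R'(s) = 0 gives s ∈ {0, 6}.
R''(s) = 8s - 24. R''(0) = -24 < 0 ⇒ local maximum; R''(6) = 24 > 0 ⇒ local minimum.
The local minimum is R(6) = -147.

6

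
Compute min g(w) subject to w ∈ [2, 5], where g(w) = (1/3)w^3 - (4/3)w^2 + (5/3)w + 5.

Differentiating, g'(w) = w^2 - (8/3)w + 5/3; which has no zeros in [2, 5].
Evaluating at the critical points and endpoints: g(2) = 17/3; g(5) = 65/3.
The minimum over the interval is 17/3, attained at w = 2.

17/3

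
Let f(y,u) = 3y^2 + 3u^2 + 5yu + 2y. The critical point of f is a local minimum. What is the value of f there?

∂f/∂y = 6y + 5u + 2 = 0 and ∂f/∂u = 5y + 6u = 0, so (y, u) = (-12/11, 10/11).
The Hessian has f_{yy} = 6, f_{uu} = 6, f_{yu} = 5, giving D = 11 > 0 with f_{yy} > 0, so the point is a local minimum.
f(-12/11, 10/11) = -12/11.

-12/11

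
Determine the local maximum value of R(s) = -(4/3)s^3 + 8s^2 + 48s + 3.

291

R'(s) = -4s^2 + 16s + 48 = 0 at s = -2, 6.
R''(s) = -8s + 16. R''(-2) = 32 > 0 ⇒ local minimum; R''(6) = -32 < 0 ⇒ local maximum.
So the local maximum value is R(6) = 291.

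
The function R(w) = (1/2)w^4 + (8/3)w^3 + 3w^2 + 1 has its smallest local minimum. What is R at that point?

-7/2

R'(w) = 2w^3 + 8w^2 + 6w = 0 at w = -3, -1, 0.
Second-derivative test with R''(w) = 6w^2 + 16w + 6: R''(-3) = 12 > 0 ⇒ local minimum; R''(-1) = -4 < 0 ⇒ local maximum; R''(0) = 6 > 0 ⇒ local minimum.
The smallest local minimum is R(-3) = -7/2.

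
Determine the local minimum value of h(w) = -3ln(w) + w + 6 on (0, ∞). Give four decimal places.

h'(w) = -3/w + 1 = 0 gives w = 3.
h''(w) = 3/w², which is positive for w > 0, so this is a local minimum.
h(3) = -3·ln(3) + 3 + 6 ≈ 5.7042.

5.7042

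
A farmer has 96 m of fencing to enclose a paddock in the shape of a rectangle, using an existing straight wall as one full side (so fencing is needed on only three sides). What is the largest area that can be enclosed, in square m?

1152

Let the sides perpendicular to the wall have length x and the parallel side y, so 2x + y = 96 and the area is A = xy = x(96 − 2x).
A'(x) = 96 − 4x = 0 gives x = 24, and A''(x) = −4 < 0 confirms a maximum.
Then y = 96 − 2·24 = 48 and A = 1152.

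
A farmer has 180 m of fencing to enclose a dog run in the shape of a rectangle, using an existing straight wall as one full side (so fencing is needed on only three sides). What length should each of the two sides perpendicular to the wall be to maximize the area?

45

Let the sides perpendicular to the wall have length x and the parallel side y, so 2x + y = 180 and the area is A = xy = x(180 − 2x).
A'(x) = 180 − 4x = 0 gives x = 45, and A''(x) = −4 < 0 confirms a maximum.
Then y = 180 − 2·45 = 90 and A = 4050.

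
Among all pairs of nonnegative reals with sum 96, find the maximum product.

With x + y = 96, the product is P(x) = x(96 − x).
P'(x) = 96 − 2x = 0 gives x = 48; P'' = −2 < 0, so this is the maximum.
P = 48·48 = 2304.

2304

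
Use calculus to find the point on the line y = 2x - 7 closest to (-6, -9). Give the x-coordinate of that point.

-2

Minimize D(x)^2 = (x + 6)^2 + (2x + 2)^2.
d/dx[D^2] = 2(x + 6) + 2·2·(2x + 2) = 0 ⇒ x = -2.
Then y = -11 and the distance is √(20) ≈ 4.4721.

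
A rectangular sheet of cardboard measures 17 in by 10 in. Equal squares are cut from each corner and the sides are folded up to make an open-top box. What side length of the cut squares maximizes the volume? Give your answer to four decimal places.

With cut size x, the volume is V(x) = x(17 − 2x)(10 − 2x) for 0 < x < 5.
V'(x) = 12x^2 − 108x + 170. Setting V'(x) = 0 gives x ≈ 2.0336 (the root in (0, 5)).
V''(x) = 24x − 108 is negative there, so this is the maximum; V ≈ 156.0335.

2.0336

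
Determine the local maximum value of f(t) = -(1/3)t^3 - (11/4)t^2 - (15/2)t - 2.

229/48

f'(t) = -t^2 - (11/2)t - 15/2 = 0 at t = -3, -5/2.
Second-derivative test with f''(t) = -2t - 11/2: f''(-3) = 1/2 > 0 ⇒ local minimum; f''(-5/2) = -1/2 < 0 ⇒ local maximum.
Thus f has its local maximum at t = -5/2, with value 229/48.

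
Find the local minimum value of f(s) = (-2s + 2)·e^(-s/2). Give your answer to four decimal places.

-0.8925

Differentiating with the product rule gives f'(s) = (s - 3)·e^(-s/2). Since e^(-s/2) > 0, the only critical point is s = 3.
f''(3) has the same sign as 1 > 0, so this is a local minimum.
f(3) = (-4)·e^(-3/2) ≈ -0.8925.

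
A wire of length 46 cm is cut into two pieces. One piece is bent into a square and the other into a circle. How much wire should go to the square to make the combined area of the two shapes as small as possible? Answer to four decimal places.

Let x be the length used for the square. Square side x/4; circle radius (46−x)/(2π).
A(x) = (x/4)² + π·((46−x)/(2π))² = x²/16 + (46−x)²/(4π) for 0 ≤ x ≤ 46. A'(x) = x/8 − (46−x)/(2π) = 0 gives x = 4·46/(π+4) ≈ 25.7646.
A'' = 1/8 + 1/(2π) > 0, so this gives the minimum combined area; x ≈ 25.7646 cm to the square.

25.7646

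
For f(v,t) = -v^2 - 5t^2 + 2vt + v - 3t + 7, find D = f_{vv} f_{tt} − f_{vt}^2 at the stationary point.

∂f/∂v = -2v + 2t + 1 = 0 and ∂f/∂t = 2v - 10t - 3 = 0, so (v, t) = (1/4, -1/4).
The Hessian has f_{vv} = -2, f_{tt} = -10, f_{vt} = 2, giving D = 16 > 0 with f_{vv} < 0, so the point is a local maximum.
D = (-2)·(-10) − (2)^2 = 16.

16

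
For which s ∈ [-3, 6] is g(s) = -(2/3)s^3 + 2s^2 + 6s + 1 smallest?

g'(s) = -2s^2 + 4s + 6, which vanishes at s = -1 and s = 3.
Compare values at every candidate in [-3, 6]: g(-3) = 19; g(-1) = -7/3; g(3) = 19; g(6) = -35.
Hence the absolute minimum is -35 at s = 6.

6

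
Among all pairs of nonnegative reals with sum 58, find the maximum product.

841

With x + y = 58, the product is P(x) = x(58 − x).
P'(x) = 58 − 2x = 0 gives x = 29; P'' = −2 < 0, so this is the maximum.
P = 29·29 = 841.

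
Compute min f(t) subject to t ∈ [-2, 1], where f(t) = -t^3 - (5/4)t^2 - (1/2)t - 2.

The derivative is -3t^2 - (5/2)t - 1/2, which vanishes at t = -1/2 and t = -1/3.
Candidates: f(-2) = 2; f(-1/2) = -31/16; f(-1/3) = -209/108; f(1) = -19/4.
Hence the absolute minimum is -19/4 at t = 1.

-19/4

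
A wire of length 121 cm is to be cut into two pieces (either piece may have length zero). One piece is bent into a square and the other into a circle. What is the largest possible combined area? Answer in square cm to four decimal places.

Let x be the length used for the square. Square side x/4; circle radius (121−x)/(2π).
A(x) = (x/4)² + π·((121−x)/(2π))² = x²/16 + (121−x)²/(4π) for 0 ≤ x ≤ 121. A'(x) = x/8 − (121−x)/(2π) = 0 gives x = 4·121/(π+4) ≈ 67.7720.
A'' > 0, so the interior critical point is a minimum; the maximum is at an endpoint. A(0) = 1165.0938 and A(121) = 915.0625, so the largest area is 1165.0938.

1165.0938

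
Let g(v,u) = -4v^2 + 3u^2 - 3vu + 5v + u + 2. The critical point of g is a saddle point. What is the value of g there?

∂g/∂v = -8v - 3u + 5 = 0 and ∂g/∂u = -3v + 6u + 1 = 0, so (v, u) = (11/19, 7/57).
The Hessian has g_{vv} = -8, g_{uu} = 6, g_{vu} = -3, giving D = -57 < 0, so the point is a saddle point.
g(11/19, 7/57) = 200/57.

200/57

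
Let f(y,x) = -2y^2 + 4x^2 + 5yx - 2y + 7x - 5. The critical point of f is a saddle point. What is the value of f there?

∂f/∂y = -4y + 5x - 2 = 0 and ∂f/∂x = 5y + 8x + 7 = 0, so (y, x) = (-17/19, -6/19).
The Hessian has f_{yy} = -4, f_{xx} = 8, f_{yx} = 5, giving D = -57 < 0, so the point is a saddle point.
f(-17/19, -6/19) = -99/19.

-99/19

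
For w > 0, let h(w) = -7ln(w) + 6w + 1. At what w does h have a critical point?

7/6

h'(w) = -7/w + 6 = 0 gives w = 7/6.
h''(w) = 7/w², which is positive for w > 0, so this is a local minimum.
h(7/6) = -7·ln(7/6) + 7 + 1 ≈ 6.9209.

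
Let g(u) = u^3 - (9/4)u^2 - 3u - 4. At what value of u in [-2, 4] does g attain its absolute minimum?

Differentiating, g'(u) = 3u^2 - (9/2)u - 3; which vanishes at u = -1/2 and u = 2.
Compare values at every candidate in [-2, 4]: g(-2) = -15; g(-1/2) = -51/16; g(2) = -11; g(4) = 12.
So the minimum is g(-2) = -15.

-2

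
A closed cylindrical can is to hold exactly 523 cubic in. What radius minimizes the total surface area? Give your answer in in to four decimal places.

4.3662

With radius r and height h, πr²h = 523 so h = 523/(πr²), and S(r) = 2πr² + 2πrh = 2πr² + 2·523/r.
S'(r) = 4πr − 2·523/r² = 0 ⇒ r³ = 523/(2π), so r ≈ 4.3662 and h = 2r ≈ 8.7325.
S''(r) = 4π + 4·523/r³ > 0, so this is the minimum; S ≈ 359.3484.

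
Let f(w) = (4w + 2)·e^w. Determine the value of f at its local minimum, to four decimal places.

-0.8925

By the product rule, f'(w) = (4w + 6)·e^w. Since e^w > 0, the only critical point is w = -3/2.
f''(-3/2) has the same sign as 4 > 0, so this is a local minimum.
f(-3/2) = (-4)·e^(-3/2) ≈ -0.8925.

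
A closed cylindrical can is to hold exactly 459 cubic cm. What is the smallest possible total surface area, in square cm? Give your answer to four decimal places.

With radius r and height h, πr²h = 459 so h = 459/(πr²), and S(r) = 2πr² + 2πrh = 2πr² + 2·459/r.
S'(r) = 4πr − 2·459/r² = 0 ⇒ r³ = 459/(2π), so r ≈ 4.1803 and h = 2r ≈ 8.3607.
S''(r) = 4π + 4·459/r³ > 0, so this is the minimum; S ≈ 329.3995.

329.3995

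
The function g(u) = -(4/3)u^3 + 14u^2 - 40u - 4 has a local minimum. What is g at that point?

g'(u) = -4u^2 + 28u - 40. Setting g'(u) = 0 gives u ∈ {2, 5}.
Since g''(u) = -8u + 28, we get g''(2) = 12 > 0 ⇒ local minimum; g''(5) = -12 < 0 ⇒ local maximum.
Thus g has its local minimum at u = 2, with value -116/3.

-116/3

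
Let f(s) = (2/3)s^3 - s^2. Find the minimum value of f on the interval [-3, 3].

-27

f'(s) = 2s^2 - 2s, which vanishes at s = 0 and s = 1.
Candidates: f(-3) = -27,  f(0) = 0,  f(1) = -1/3,  f(3) = 9.
The minimum over the interval is -27, attained at s = -3.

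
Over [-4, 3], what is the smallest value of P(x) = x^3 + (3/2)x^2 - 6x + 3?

-13

Differentiating, P'(x) = 3x^2 + 3x - 6; which vanishes at x = -2 and x = 1.
Compare values at every candidate in [-4, 3]: P(-4) = -13,  P(-2) = 13,  P(1) = -1/2,  P(3) = 51/2.
Hence the absolute minimum is -13 at x = -4.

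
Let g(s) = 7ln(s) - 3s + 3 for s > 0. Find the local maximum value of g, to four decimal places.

1.9311

g'(s) = 7/s − 3 = 0 gives s = 7/3.
g''(s) = -7/s², which is negative for s > 0, so this is a local maximum.
g(7/3) = 7·ln(7/3) - 7 + 3 ≈ 1.9311.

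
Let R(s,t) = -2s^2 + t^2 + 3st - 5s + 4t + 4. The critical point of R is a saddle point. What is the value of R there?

121/17

∂R/∂s = -4s + 3t - 5 = 0 and ∂R/∂t = 3s + 2t + 4 = 0, so (s, t) = (-22/17, -1/17).
The Hessian has R_{ss} = -4, R_{tt} = 2, R_{st} = 3, giving D = -17 < 0, so the point is a saddle point.
R(-22/17, -1/17) = 121/17.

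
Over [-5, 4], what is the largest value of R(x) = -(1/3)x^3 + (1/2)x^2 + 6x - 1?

139/6

Differentiating, R'(x) = -x^2 + x + 6; which vanishes at x = -2 and x = 3.
Candidates: R(-5) = 139/6, R(-2) = -25/3, R(3) = 25/2, R(4) = 29/3.
Hence the absolute maximum is 139/6 at x = -5.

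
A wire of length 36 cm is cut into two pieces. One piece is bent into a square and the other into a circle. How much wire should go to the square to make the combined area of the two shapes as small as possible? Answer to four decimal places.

Let x be the length used for the square. Square side x/4; circle radius (36−x)/(2π).
A(x) = (x/4)² + π·((36−x)/(2π))² = x²/16 + (36−x)²/(4π) for 0 ≤ x ≤ 36. A'(x) = x/8 − (36−x)/(2π) = 0 gives x = 4·36/(π+4) ≈ 20.1636.
A'' = 1/8 + 1/(2π) > 0, so this gives the minimum combined area; x ≈ 20.1636 cm to the square.

20.1636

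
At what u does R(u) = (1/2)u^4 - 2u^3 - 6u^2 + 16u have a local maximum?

Critical points: R'(u) = 2u^3 - 6u^2 - 12u + 16 vanishes at u = -2, 1, 4.
Since R''(u) = 6u^2 - 12u - 12, we get R''(-2) = 36 > 0 ⇒ local minimum; R''(1) = -18 < 0 ⇒ local maximum; R''(4) = 36 > 0 ⇒ local minimum.
The local maximum is R(1) = 17/2.

1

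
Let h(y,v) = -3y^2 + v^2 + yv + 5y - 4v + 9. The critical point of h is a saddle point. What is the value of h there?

114/13

∂h/∂y = -6y + v + 5 = 0 and ∂h/∂v = y + 2v - 4 = 0, so (y, v) = (14/13, 19/13).
The Hessian has h_{yy} = -6, h_{vv} = 2, h_{yv} = 1, giving D = -13 < 0, so the point is a saddle point.
h(14/13, 19/13) = 114/13.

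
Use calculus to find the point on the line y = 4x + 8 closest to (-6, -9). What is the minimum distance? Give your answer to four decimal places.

1.6977

Minimize D(x)^2 = (x + 6)^2 + (4x + 17)^2.
d/dx[D^2] = 2(x + 6) + 2·4·(4x + 17) = 0 ⇒ x = -74/17.
Then y = -160/17 and the distance is √(49/17) ≈ 1.6977.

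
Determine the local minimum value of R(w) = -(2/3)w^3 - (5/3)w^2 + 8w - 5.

R'(w) = -2w^2 - (10/3)w + 8 = 0 at w = -3, 4/3.
Since R''(w) = -4w - 10/3, we get R''(-3) = 26/3 > 0 ⇒ local minimum; R''(4/3) = -26/3 < 0 ⇒ local maximum.
So the local minimum value is R(-3) = -26.

-26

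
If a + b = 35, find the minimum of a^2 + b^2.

With a + b = 35, a^2 + b^2 = a^2 + (35 − a)^2.
The derivative 2a − 2(35 − a) = 4a − 70 vanishes at a = 35/2; second derivative 4 > 0, a minimum.
The minimum is 2·(35/2)^2 = 1225/2.

1225/2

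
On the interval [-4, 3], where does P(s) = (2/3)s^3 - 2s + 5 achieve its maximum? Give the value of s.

P'(s) = 2s^2 - 2, which vanishes at s = -1 and s = 1.
Compare values at every candidate in [-4, 3]: P(-4) = -89/3, P(-1) = 19/3, P(1) = 11/3, P(3) = 17.
The maximum over the interval is 17, attained at s = 3.

3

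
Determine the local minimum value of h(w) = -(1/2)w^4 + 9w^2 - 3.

h'(w) = -2w^3 + 18w. Setting h'(w) = 0 gives w ∈ {-3, 0, 3}.
h''(w) = -6w^2 + 18. h''(-3) = -36 < 0 ⇒ local maximum; h''(0) = 18 > 0 ⇒ local minimum; h''(3) = -36 < 0 ⇒ local maximum.
The local minimum is h(0) = -3.

-3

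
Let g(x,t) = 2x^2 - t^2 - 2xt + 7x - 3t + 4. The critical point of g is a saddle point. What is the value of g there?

-25/12

∂g/∂x = 4x - 2t + 7 = 0 and ∂g/∂t = -2x - 2t - 3 = 0, so (x, t) = (-5/3, 1/6).
The Hessian has g_{xx} = 4, g_{tt} = -2, g_{xt} = -2, giving D = -12 < 0, so the point is a saddle point.
g(-5/3, 1/6) = -25/12.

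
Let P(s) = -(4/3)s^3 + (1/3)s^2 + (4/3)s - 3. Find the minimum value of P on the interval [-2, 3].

The derivative is -4s^2 + (2/3)s + 4/3, which vanishes at s = -1/2 and s = 2/3.
Compare values at every candidate in [-2, 3]: P(-2) = 19/3,  P(-1/2) = -41/12,  P(2/3) = -191/81,  P(3) = -32.
So the minimum is P(3) = -32.

-32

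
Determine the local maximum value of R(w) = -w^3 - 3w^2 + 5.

5

R'(w) = -3w^2 - 6w. Setting R'(w) = 0 gives w ∈ {-2, 0}.
Second-derivative test with R''(w) = -6w - 6: R''(-2) = 6 > 0 ⇒ local minimum; R''(0) = -6 < 0 ⇒ local maximum.
Thus R has its local maximum at w = 0, with value 5.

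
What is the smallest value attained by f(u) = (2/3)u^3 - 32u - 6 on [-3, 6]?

-274/3

f'(u) = 2u^2 - 32, whose only zero in [-3, 6] is u = 4.
Evaluating at the critical points and endpoints: f(-3) = 72; f(4) = -274/3; f(6) = -54.
So the minimum is f(4) = -274/3.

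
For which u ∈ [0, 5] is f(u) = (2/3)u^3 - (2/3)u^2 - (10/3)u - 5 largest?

5

Differentiating, f'(u) = 2u^2 - (4/3)u - 10/3; whose only zero in [0, 5] is u = 5/3.
Evaluating at the critical points and endpoints: f(0) = -5; f(5/3) = -755/81; f(5) = 45.
The maximum over the interval is 45, attained at u = 5.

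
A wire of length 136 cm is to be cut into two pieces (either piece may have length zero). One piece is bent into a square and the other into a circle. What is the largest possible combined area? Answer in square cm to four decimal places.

Let x be the length used for the square. Square side x/4; circle radius (136−x)/(2π).
A(x) = (x/4)² + π·((136−x)/(2π))² = x²/16 + (136−x)²/(4π) for 0 ≤ x ≤ 136. A'(x) = x/8 − (136−x)/(2π) = 0 gives x = 4·136/(π+4) ≈ 76.1735.
A'' > 0, so the interior critical point is a minimum; the maximum is at an endpoint. A(0) = 1471.8649 and A(136) = 1156.0000, so the largest area is 1471.8649.

1471.8649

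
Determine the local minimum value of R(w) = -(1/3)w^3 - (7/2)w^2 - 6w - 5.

-23

R'(w) = -w^2 - 7w - 6 = 0 at w = -6, -1.
Since R''(w) = -2w - 7, we get R''(-6) = 5 > 0 ⇒ local minimum; R''(-1) = -5 < 0 ⇒ local maximum.
Thus R has its local minimum at w = -6, with value -23.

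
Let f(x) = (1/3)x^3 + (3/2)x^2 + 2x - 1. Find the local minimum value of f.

-11/6

f'(x) = x^2 + 3x + 2 = 0 at x = -2, -1.
Since f''(x) = 2x + 3, we get f''(-2) = -1 < 0 ⇒ local maximum; f''(-1) = 1 > 0 ⇒ local minimum.
The local minimum is f(-1) = -11/6.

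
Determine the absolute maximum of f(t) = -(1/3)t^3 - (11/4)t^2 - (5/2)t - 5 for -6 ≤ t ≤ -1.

-59/12

f'(t) = -t^2 - (11/2)t - 5/2, whose only zero in [-6, -1] is t = -5.
Compare values at every candidate in [-6, -1]: f(-6) = -17; f(-5) = -235/12; f(-1) = -59/12.
Hence the absolute maximum is -59/12 at t = -1.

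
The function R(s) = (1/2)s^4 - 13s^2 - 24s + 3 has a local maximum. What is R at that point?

R'(s) = 2s^3 - 26s - 24. Setting R'(s) = 0 gives s ∈ {-3, -1, 4}.
R''(s) = 6s^2 - 26. R''(-3) = 28 > 0 ⇒ local minimum; R''(-1) = -20 < 0 ⇒ local maximum; R''(4) = 70 > 0 ⇒ local minimum.
So the local maximum value is R(-1) = 29/2.

29/2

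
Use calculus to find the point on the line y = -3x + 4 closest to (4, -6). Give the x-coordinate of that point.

Minimize D(x)^2 = (x - 4)^2 + (-3x + 10)^2.
d/dx[D^2] = 2(x - 4) + 2·(-3)·(-3x + 10) = 0 ⇒ x = 17/5.
Then y = -31/5 and the distance is √(2/5) ≈ 0.6325.

17/5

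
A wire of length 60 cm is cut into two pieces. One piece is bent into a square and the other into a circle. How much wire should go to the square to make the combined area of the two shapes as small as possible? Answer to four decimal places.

Let x be the length used for the square. Square side x/4; circle radius (60−x)/(2π).
A(x) = (x/4)² + π·((60−x)/(2π))² = x²/16 + (60−x)²/(4π) for 0 ≤ x ≤ 60. A'(x) = x/8 − (60−x)/(2π) = 0 gives x = 4·60/(π+4) ≈ 33.6059.
A'' = 1/8 + 1/(2π) > 0, so this gives the minimum combined area; x ≈ 33.6059 cm to the square.

33.6059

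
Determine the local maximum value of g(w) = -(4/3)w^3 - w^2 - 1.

-1

g'(w) = -4w^2 - 2w. Setting g'(w) = 0 gives w ∈ {-1/2, 0}.
Second-derivative test with g''(w) = -8w - 2: g''(-1/2) = 2 > 0 ⇒ local minimum; g''(0) = -2 < 0 ⇒ local maximum.
Thus g has its local maximum at w = 0, with value -1.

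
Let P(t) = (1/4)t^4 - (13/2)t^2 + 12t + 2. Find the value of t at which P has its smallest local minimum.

-4

Critical points: P'(t) = t^3 - 13t + 12 vanishes at t = -4, 1, 3.
Since P''(t) = 3t^2 - 13, we get P''(-4) = 35 > 0 ⇒ local minimum; P''(1) = -10 < 0 ⇒ local maximum; P''(3) = 14 > 0 ⇒ local minimum.
The smallest local minimum is P(-4) = -86.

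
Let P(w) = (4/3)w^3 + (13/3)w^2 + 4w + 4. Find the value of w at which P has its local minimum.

-2/3

P'(w) = 4w^2 + (26/3)w + 4 = 0 at w = -3/2, -2/3.
P''(w) = 8w + 26/3. P''(-3/2) = -10/3 < 0 ⇒ local maximum; P''(-2/3) = 10/3 > 0 ⇒ local minimum.
The local minimum is P(-2/3) = 232/81.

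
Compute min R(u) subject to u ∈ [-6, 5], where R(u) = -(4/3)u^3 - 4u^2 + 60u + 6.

-682/3

Differentiating, R'(u) = -4u^2 - 8u + 60; which vanishes at u = -5 and u = 3.
Evaluating at the critical points and endpoints: R(-6) = -210; R(-5) = -682/3; R(3) = 114; R(5) = 118/3.
The minimum over the interval is -682/3, attained at u = -5.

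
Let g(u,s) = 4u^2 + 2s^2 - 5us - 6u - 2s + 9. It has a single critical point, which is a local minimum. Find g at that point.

∂g/∂u = 8u - 5s - 6 = 0 and ∂g/∂s = -5u + 4s - 2 = 0, so (u, s) = (34/7, 46/7).
The Hessian has g_{uu} = 8, g_{ss} = 4, g_{us} = -5, giving D = 7 > 0 with g_{uu} > 0, so the point is a local minimum.
g(34/7, 46/7) = -85/7.

-85/7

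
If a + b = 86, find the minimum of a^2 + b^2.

With a + b = 86, a^2 + b^2 = a^2 + (86 − a)^2.
The derivative 2a − 2(86 − a) = 4a − 172 vanishes at a = 43; second derivative 4 > 0, a minimum.
The minimum is 2·(43)^2 = 3698.

3698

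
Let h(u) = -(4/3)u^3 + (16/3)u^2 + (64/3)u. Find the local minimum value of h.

h'(u) = -4u^2 + (32/3)u + 64/3. Setting h'(u) = 0 gives u ∈ {-4/3, 4}.
h''(u) = -8u + 32/3. h''(-4/3) = 64/3 > 0 ⇒ local minimum; h''(4) = -64/3 < 0 ⇒ local maximum.
So the local minimum value is h(-4/3) = -1280/81.

-1280/81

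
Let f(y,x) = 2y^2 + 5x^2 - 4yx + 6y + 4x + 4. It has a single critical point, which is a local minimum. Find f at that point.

-53/6

∂f/∂y = 4y - 4x + 6 = 0 and ∂f/∂x = -4y + 10x + 4 = 0, so (y, x) = (-19/6, -5/3).
The Hessian has f_{yy} = 4, f_{xx} = 10, f_{yx} = -4, giving D = 24 > 0 with f_{yy} > 0, so the point is a local minimum.
f(-19/6, -5/3) = -53/6.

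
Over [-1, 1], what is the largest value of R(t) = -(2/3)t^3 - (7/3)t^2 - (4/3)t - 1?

Differentiating, R'(t) = -2t^2 - (14/3)t - 4/3; whose only zero in [-1, 1] is t = -1/3.
Compare values at every candidate in [-1, 1]: R(-1) = -4/3,  R(-1/3) = -64/81,  R(1) = -16/3.
So the maximum is R(-1/3) = -64/81.

-64/81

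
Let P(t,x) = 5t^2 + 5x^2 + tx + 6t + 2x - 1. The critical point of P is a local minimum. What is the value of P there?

∂P/∂t = 10t + x + 6 = 0 and ∂P/∂x = t + 10x + 2 = 0, so (t, x) = (-58/99, -14/99).
The Hessian has P_{tt} = 10, P_{xx} = 10, P_{tx} = 1, giving D = 99 > 0 with P_{tt} > 0, so the point is a local minimum.
P(-58/99, -14/99) = -287/99.

-287/99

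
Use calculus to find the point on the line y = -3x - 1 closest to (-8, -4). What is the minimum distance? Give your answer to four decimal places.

8.5381

Minimize D(x)^2 = (x + 8)^2 + (-3x + 3)^2.
d/dx[D^2] = 2(x + 8) + 2·(-3)·(-3x + 3) = 0 ⇒ x = 1/10.
Then y = -13/10 and the distance is √(729/10) ≈ 8.5381.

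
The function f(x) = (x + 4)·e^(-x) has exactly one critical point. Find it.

-3

f'(x) = 1·e^(-x) + (x + 4)·(-1)·e^(-x) = (-x - 3)·e^(-x). Since e^(-x) > 0, the only critical point is x = -3.
f''(-3) has the same sign as -1 < 0, so this is a local maximum.
f(-3) = (1)·e^(3) ≈ 20.0855.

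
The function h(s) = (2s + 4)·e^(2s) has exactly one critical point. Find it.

-5/2

By the product rule, h'(s) = (4s + 10)·e^(2s). Since e^(2s) > 0, the only critical point is s = -5/2.
h''(-5/2) has the same sign as 4 > 0, so this is a local minimum.
h(-5/2) = (-1)·e^(-5) ≈ -0.0067.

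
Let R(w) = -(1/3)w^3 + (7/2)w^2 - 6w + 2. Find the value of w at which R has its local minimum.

1

R'(w) = -w^2 + 7w - 6 = 0 at w = 1, 6.
Second-derivative test with R''(w) = -2w + 7: R''(1) = 5 > 0 ⇒ local minimum; R''(6) = -5 < 0 ⇒ local maximum.
The local minimum is R(1) = -5/6.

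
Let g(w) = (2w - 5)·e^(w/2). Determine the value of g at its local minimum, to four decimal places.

-5.1361

Differentiating with the product rule gives g'(w) = (w - 1/2)·e^(w/2). Since e^(w/2) > 0, the only critical point is w = 1/2.
g''(1/2) has the same sign as 1 > 0, so this is a local minimum.
g(1/2) = (-4)·e^(1/4) ≈ -5.1361.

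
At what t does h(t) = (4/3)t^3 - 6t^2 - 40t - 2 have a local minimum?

Critical points: h'(t) = 4t^2 - 12t - 40 vanishes at t = -2, 5.
Since h''(t) = 8t - 12, we get h''(-2) = -28 < 0 ⇒ local maximum; h''(5) = 28 > 0 ⇒ local minimum.
Thus h has its local minimum at t = 5, with value -556/3.

5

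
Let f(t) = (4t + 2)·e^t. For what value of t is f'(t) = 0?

f'(t) = 4·e^t + (4t + 2)·1·e^t = (4t + 6)·e^t. Since e^t > 0, the only critical point is t = -3/2.
f''(-3/2) has the same sign as 4 > 0, so this is a local minimum.
f(-3/2) = (-4)·e^(-3/2) ≈ -0.8925.

-3/2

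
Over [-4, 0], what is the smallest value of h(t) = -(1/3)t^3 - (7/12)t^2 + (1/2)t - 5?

h'(t) = -t^2 - (7/6)t + 1/2, whose only zero in [-4, 0] is t = -3/2.
Compare values at every candidate in [-4, 0]: h(-4) = 5, h(-3/2) = -95/16, h(0) = -5.
So the minimum is h(-3/2) = -95/16.

-95/16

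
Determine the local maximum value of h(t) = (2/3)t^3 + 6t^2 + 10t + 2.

56/3

h'(t) = 2t^2 + 12t + 10 = 0 at t = -5, -1.
Since h''(t) = 4t + 12, we get h''(-5) = -8 < 0 ⇒ local maximum; h''(-1) = 8 > 0 ⇒ local minimum.
Thus h has its local maximum at t = -5, with value 56/3.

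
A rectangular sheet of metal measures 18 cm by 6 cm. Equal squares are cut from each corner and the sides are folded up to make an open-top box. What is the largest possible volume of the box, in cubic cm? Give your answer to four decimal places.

With cut size x, the volume is V(x) = x(18 − 2x)(6 − 2x) for 0 < x < 3.
V'(x) = 12x^2 − 96x + 108. Setting V'(x) = 0 gives x ≈ 1.3542 (the root in (0, 3)).
V''(x) = 24x − 96 is negative there, so this is the maximum; V ≈ 68.1621.

68.1621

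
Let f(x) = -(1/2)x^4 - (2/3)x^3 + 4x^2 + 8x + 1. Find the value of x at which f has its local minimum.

-1

f'(x) = -2x^3 - 2x^2 + 8x + 8 = 0 at x = -2, -1, 2.
Since f''(x) = -6x^2 - 4x + 8, we get f''(-2) = -8 < 0 ⇒ local maximum; f''(-1) = 6 > 0 ⇒ local minimum; f''(2) = -24 < 0 ⇒ local maximum.
Thus f has its local minimum at x = -1, with value -17/6.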